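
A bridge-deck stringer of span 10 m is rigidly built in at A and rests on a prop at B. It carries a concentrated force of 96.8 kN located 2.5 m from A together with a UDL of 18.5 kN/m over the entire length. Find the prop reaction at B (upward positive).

Remove the prop at B; the released (primary) structure is a cantilever built in at A.
Deflection at B on the released cantilever, summing each load's contribution:
  point load 96.8 at a = 2.5: Pa²(3L − a)/(6EI) = 2773/EI
  UDL 18.5: wL⁴/(8EI) = 23125/EI
  δ_0 = 25898/EI
Flexibility coefficient — unit upward force at B: δ_{BB} = L³/(3EI) = 333.3/EI.
Compatibility at B: δ_0 − R_B·δ_{BB} = 0, so R_B = 25898/333.3 = 77.69 kN.

R_B = 77.69 kN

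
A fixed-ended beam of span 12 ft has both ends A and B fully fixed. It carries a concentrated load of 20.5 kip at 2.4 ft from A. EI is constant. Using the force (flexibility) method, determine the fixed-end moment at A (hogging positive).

M_A = 31.49 kip·ft

Take the two fixed-end moments M_A, M_B as redundants; the released structure is the simple span AB.
Simple-span end rotations at A and B under the given loads:
  at A: point load 20.5 at a = 2.4: Pab(L + b)/(6LEI) = 141.7/EI
  at B: point load 20.5 at a = 2.4: Pab(L + a)/(6LEI) = 94.46/EI
  θ_A0 = 141.7/EI,  θ_B0 = 94.46/EI
Flexibility coefficients: a unit moment at one end gives L/(3EI) there and L/(6EI) at the far end, so f₁₁ = f₂₂ = 4/EI and f₁₂ = f₂₁ = 2/EI.
Compatibility — zero rotation at each built-in end:
  4 M_A + 2 M_B = 141.7
  2 M_A + 4 M_B = 94.46
Solving the pair gives M_A = 31.49 kip·ft and M_B = 7.872 kip·ft (hogging).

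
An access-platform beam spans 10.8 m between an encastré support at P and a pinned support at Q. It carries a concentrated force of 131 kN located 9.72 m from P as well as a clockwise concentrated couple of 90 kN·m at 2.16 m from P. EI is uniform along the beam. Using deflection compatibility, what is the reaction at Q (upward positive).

R_Q = 115.9 kN

Release the roller at Q. Primary structure: cantilever fixed at P.
Deflection at Q on the released cantilever, summing each load's contribution:
  point load 131 at a = 9.72: Pa²(3L − a)/(6EI) = 46784/EI
  clockwise couple 90 at a = 2.16: M₀a(2L − a)/(2EI) = 1890/EI
  δ_0 = 48673/EI
Flexibility coefficient — unit upward force at Q: δ_{QQ} = L³/(3EI) = 419.9/EI.
The prop prevents deflection at Q: R_Q = δ_0/δ_{QQ} = 48673/419.9 = 115.9 kN.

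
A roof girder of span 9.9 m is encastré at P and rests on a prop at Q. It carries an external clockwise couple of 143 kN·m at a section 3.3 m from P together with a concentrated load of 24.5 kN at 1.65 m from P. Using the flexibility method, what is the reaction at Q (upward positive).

R_Q = 13 kN

Take the reaction at Q as the redundant and release it; the primary structure is a cantilever fixed at P.
Downward deflection at the released point Q due to the loads:
  clockwise couple 143 at a = 3.3: M₀a(2L − a)/(2EI) = 3893/EI
  point load 24.5 at a = 1.65: Pa²(3L − a)/(6EI) = 311.8/EI
  δ_0 = 4205/EI
Tip deflection under a unit load at Q: L³/(3EI) = 323.4/EI.
Compatibility at Q: δ_0 − R_Q·δ_{QQ} = 0, so R_Q = 4205/323.4 = 13 kN.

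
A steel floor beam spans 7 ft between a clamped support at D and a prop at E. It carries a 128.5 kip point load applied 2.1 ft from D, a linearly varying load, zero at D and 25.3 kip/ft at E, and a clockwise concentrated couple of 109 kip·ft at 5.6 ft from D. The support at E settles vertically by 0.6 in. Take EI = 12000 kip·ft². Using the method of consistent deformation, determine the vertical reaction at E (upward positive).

R_E = 81.49 kip

Release the roller at E. Primary structure: cantilever fixed at D.
Free-end deflection of the primary structure under the applied loading (downward +):
  point load 128.5 at a = 2.1: Pa²(3L − a)/(6EI) = 1785/EI
  triangular load, peak 25.3 at the free end: 11w₀L⁴/(120EI) = 5568/EI
  clockwise couple 109 at a = 5.6: M₀a(2L − a)/(2EI) = 2564/EI
  δ_0 = 9917/EI
Tip deflection under a unit load at E: L³/(3EI) = 114.3/EI.
With EI = 12000 kip·ft²: δ_0 = 0.82642 ft and δ_{EE} = 0.009528 ft/kip.
Compatibility — the beam at E must follow the support down by 0.05 ft: δ_0 − R_E·δ_{EE} = 0.05, so R_E = (0.82642 − 0.05)/0.009528 = 81.49 kip.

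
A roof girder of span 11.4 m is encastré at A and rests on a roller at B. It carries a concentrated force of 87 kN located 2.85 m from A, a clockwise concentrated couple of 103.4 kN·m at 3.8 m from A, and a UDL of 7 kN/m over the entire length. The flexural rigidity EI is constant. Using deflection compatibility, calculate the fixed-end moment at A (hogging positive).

M_A = 293.7 kN·m

Release the roller at B. Primary structure: cantilever fixed at A.
Free-end deflection of the primary structure under the applied loading (downward +):
  point load 87 at a = 2.85: Pa²(3L − a)/(6EI) = 3692/EI
  clockwise couple 103.4 at a = 3.8: M₀a(2L − a)/(2EI) = 3733/EI
  UDL 7: wL⁴/(8EI) = 14778/EI
  δ_0 = 22203/EI
Flexibility coefficient — unit upward force at B: δ_{BB} = L³/(3EI) = 493.8/EI.
Compatibility at B: δ_0 − R_B·δ_{BB} = 0, so R_B = 22203/493.8 = 44.96 kN.
Moment equilibrium about A: M_A = Σ(load moments about A) − R_B·L = 806.2 − 44.96×11.4 = 293.7 kN·m.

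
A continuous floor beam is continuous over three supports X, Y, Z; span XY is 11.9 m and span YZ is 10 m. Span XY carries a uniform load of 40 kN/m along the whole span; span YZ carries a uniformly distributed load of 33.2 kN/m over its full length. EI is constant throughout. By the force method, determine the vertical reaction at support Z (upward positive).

Insert a hinge at Y; M_Y is the redundant, and each span becomes simply supported.
End slopes at the hinge Y, treating each span as simply supported:
  span XY: UDL 40: wL³/(24EI) = 2809/EI
  span YZ: UDL 33.2: wL³/(24EI) = 1383/EI
  relative rotation θ_0 = (2809 + 1383)/EI = 4192/EI
A unit hogging moment at Y produces rotation L₁/(3EI) + L₂/(3EI) = 7.3/EI.
Slope continuity at Y: θ_0 = M_Y·7.3/EI, so M_Y = 4192/7.3 = 574.2 kN·m (hogging).
Span YZ, ΣM about Z: R_Y^{YZ}·10 = 1660 + 574.2, so R_Y^{YZ} = 223.4 kN and R_Z = 332 − 223.4 = 108.6 kN.

R_Z = 108.6 kN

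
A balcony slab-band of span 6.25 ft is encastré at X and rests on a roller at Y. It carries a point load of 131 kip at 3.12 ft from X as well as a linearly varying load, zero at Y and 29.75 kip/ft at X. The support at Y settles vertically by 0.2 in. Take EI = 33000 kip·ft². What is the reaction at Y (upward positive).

R_Y = 52.66 kip

Choose R_Y as the redundant. The primary structure is the cantilever fixed at X.
Downward deflection at the released point Y due to the loads:
  point load 131 at a = 3.12: Pa²(3L − a)/(6EI) = 3322/EI
  triangular load, peak 29.75 at the fixed end: w₀L⁴/(30EI) = 1513/EI
  δ_0 = 4835/EI
Tip deflection under a unit load at Y: L³/(3EI) = 81.38/EI.
With EI = 33000 kip·ft²: δ_0 = 0.14652 ft and δ_{YY} = 0.002466 ft/kip.
Compatibility — the beam at Y must follow the support down by 0.01667 ft: δ_0 − R_Y·δ_{YY} = 0.01667, so R_Y = (0.14652 − 0.01667)/0.002466 = 52.66 kip.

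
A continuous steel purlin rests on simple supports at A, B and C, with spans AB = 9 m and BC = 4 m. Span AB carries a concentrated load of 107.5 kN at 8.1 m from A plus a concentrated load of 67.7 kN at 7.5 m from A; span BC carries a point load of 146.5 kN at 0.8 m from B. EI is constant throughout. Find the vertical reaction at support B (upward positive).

Release continuity at B by inserting a hinge; the redundant is the internal moment M_B. The primary structure is two simply-supported spans AB and BC.
Discontinuity in slope at B on the released structure — sum the simple-span end rotations:
  span AB: point load 107.5 at a = 8.1: Pab(L + a)/(6LEI) = 248.2/EI
  span AB: point load 67.7 at a = 7.5: Pab(L + a)/(6LEI) = 232.7/EI
  span BC: point load 146.5 at a = 0.8: Pab(L + b)/(6LEI) = 112.5/EI
  relative rotation θ_0 = (480.9 + 112.5)/EI = 593.4/EI
A unit hogging moment at B produces rotation L₁/(3EI) + L₂/(3EI) = 4.333/EI.
Compatibility: M_B·(L₁+L₂)/(3EI) = θ_0, giving M_B = 136.9 kN·m (hogging).
Span AB, ΣM about A with M_B applied at B: R_B^{AB}·9 = 1378 + 136.9, so R_B^{AB} = 168.4 kN and R_A = 175.2 − 168.4 = 6.818 kN.
Span BC, ΣM about C: R_B^{BC}·4 = 468.8 + 136.9, so R_B^{BC} = 151.4 kN and R_C = 146.5 − 151.4 = -4.934 kN.
R_B = 168.4 + 151.4 = 319.8 kN.

R_B = 319.8 kN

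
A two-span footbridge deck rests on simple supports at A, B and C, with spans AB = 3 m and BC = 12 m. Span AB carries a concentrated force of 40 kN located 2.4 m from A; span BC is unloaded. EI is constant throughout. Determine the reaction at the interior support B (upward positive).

Release continuity at B by inserting a hinge; the redundant is the internal moment M_B. The primary structure is two simply-supported spans AB and BC.
Rotations at B on the released spans (each span's end-slope, ×1/EI):
  span AB: point load 40 at a = 2.4: Pab(L + a)/(6LEI) = 17.28/EI
  relative rotation θ_0 = (17.28 + 0)/EI = 17.28/EI
A unit hogging moment at B produces rotation L₁/(3EI) + L₂/(3EI) = 5/EI.
Slope continuity at B: θ_0 = M_B·5/EI, so M_B = 17.28/5 = 3.456 kN·m (hogging).
Span AB, ΣM about A with M_B applied at B: R_B^{AB}·3 = 96 + 3.456, so R_B^{AB} = 33.15 kN and R_A = 40 − 33.15 = 6.848 kN.
Span BC, ΣM about C: R_B^{BC}·12 = 0 + 3.456, so R_B^{BC} = 0.288 kN and R_C = 0 − 0.288 = -0.288 kN.
R_B = 33.15 + 0.288 = 33.44 kN.

R_B = 33.44 kN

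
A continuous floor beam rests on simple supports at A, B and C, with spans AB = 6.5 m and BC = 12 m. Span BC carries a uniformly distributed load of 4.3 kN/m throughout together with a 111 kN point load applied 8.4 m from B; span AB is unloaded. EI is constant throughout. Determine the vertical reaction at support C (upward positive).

Insert a hinge at B; M_B is the redundant, and each span becomes simply supported.
Discontinuity in slope at B on the released structure — sum the simple-span end rotations:
  span BC: UDL 4.3: wL³/(24EI) = 309.6/EI
  span BC: point load 111 at a = 8.4: Pab(L + b)/(6LEI) = 727.3/EI
  relative rotation θ_0 = (0 + 1037)/EI = 1037/EI
A unit hogging moment at B produces rotation L₁/(3EI) + L₂/(3EI) = 6.167/EI.
Compatibility: M_B·(L₁+L₂)/(3EI) = θ_0, giving M_B = 168.1 kN·m (hogging).
Span BC, ΣM about C: R_B^{BC}·12 = 709.2 + 168.1, so R_B^{BC} = 73.11 kN and R_C = 162.6 − 73.11 = 89.49 kN.

R_C = 89.49 kN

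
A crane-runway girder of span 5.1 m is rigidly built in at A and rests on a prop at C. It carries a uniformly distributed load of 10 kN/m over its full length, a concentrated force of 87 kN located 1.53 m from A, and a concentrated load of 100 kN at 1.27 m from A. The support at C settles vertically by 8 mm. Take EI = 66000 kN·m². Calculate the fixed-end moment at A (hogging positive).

M_A = 256.1 kN·m

Remove the prop at C; the released (primary) structure is a cantilever built in at A.
Downward deflection at the released point C due to the loads:
  UDL 10: wL⁴/(8EI) = 845.7/EI
  point load 87 at a = 1.53: Pa²(3L − a)/(6EI) = 467.4/EI
  point load 100 at a = 1.27: Pa²(3L − a)/(6EI) = 377.1/EI
  δ_0 = 1690/EI
Flexibility coefficient — unit upward force at C: δ_{CC} = L³/(3EI) = 44.22/EI.
With EI = 66000 kN·m²: δ_0 = 0.025609 m and δ_{CC} = 0.00067 m/kN.
Compatibility — the beam at C must follow the support down by 0.008 m: δ_0 − R_C·δ_{CC} = 0.008, so R_C = (0.025609 − 0.008)/0.00067 = 26.28 kN.
Moment equilibrium about A: M_A = Σ(load moments about A) − R_C·L = 390.2 − 26.28×5.1 = 256.1 kN·m.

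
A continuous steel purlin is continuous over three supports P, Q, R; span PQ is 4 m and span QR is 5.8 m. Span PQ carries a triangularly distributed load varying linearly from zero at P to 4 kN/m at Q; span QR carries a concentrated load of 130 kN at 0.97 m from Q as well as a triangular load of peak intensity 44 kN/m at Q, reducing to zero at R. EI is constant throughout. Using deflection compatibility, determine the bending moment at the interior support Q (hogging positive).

Insert a hinge at Q; M_Q is the redundant, and each span becomes simply supported.
Discontinuity in slope at Q on the released structure — sum the simple-span end rotations:
  span PQ: triangular load, peak 4: w₀L³/(45EI) = 5.689/EI
  span QR: point load 130 at a = 0.97: Pab(L + b)/(6LEI) = 186/EI
  span QR: triangular load, peak 44: w₀L³/(45EI) = 190.8/EI
  relative rotation θ_0 = (5.689 + 376.8)/EI = 382.5/EI
A unit hogging moment at Q produces rotation L₁/(3EI) + L₂/(3EI) = 3.267/EI.
Compatibility: M_Q·(L₁+L₂)/(3EI) = θ_0, giving M_Q = 117.1 kN·m (hogging).

M_Q = 117.1 kN·m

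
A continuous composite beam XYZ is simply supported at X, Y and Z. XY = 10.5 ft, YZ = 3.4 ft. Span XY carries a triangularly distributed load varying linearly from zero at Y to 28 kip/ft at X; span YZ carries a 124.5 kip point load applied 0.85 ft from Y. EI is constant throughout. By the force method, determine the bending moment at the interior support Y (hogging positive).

Release continuity at Y by inserting a hinge; the redundant is the internal moment M_Y. The primary structure is two simply-supported spans XY and YZ.
Discontinuity in slope at Y on the released structure — sum the simple-span end rotations:
  span XY: triangular load, peak 28: 7w₀L³/(360EI) = 630.3/EI
  span YZ: point load 124.5 at a = 0.85: Pab(L + b)/(6LEI) = 78.71/EI
  relative rotation θ_0 = (630.3 + 78.71)/EI = 709/EI
A unit hogging moment at Y produces rotation L₁/(3EI) + L₂/(3EI) = 4.633/EI.
Slope continuity at Y: θ_0 = M_Y·4.633/EI, so M_Y = 709/4.633 = 153 kip·ft (hogging).

M_Y = 153 kip·ft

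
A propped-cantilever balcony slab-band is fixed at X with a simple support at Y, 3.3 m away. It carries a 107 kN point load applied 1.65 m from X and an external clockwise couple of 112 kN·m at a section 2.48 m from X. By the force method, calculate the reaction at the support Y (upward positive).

Choose R_Y as the redundant. The primary structure is the cantilever fixed at X.
Downward deflection at the released point Y due to the loads:
  point load 107 at a = 1.65: Pa²(3L − a)/(6EI) = 400.5/EI
  clockwise couple 112 at a = 2.48: M₀a(2L − a)/(2EI) = 572.2/EI
  δ_0 = 972.7/EI
Tip deflection under a unit load at Y: L³/(3EI) = 11.98/EI.
Compatibility at Y: δ_0 − R_Y·δ_{YY} = 0, so R_Y = 972.7/11.98 = 81.2 kN.

R_Y = 81.2 kN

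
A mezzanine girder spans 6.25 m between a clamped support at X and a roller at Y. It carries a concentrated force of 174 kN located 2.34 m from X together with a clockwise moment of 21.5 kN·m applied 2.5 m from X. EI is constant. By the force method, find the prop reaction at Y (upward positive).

R_Y = 35.32 kN

Remove the prop at Y; the released (primary) structure is a cantilever built in at X.
Deflection at Y on the released cantilever, summing each load's contribution:
  point load 174 at a = 2.34: Pa²(3L − a)/(6EI) = 2606/EI
  clockwise couple 21.5 at a = 2.5: M₀a(2L − a)/(2EI) = 268.8/EI
  δ_0 = 2875/EI
Flexibility coefficient — unit upward force at Y: δ_{YY} = L³/(3EI) = 81.38/EI.
Compatibility at Y: δ_0 − R_Y·δ_{YY} = 0, so R_Y = 2875/81.38 = 35.32 kN.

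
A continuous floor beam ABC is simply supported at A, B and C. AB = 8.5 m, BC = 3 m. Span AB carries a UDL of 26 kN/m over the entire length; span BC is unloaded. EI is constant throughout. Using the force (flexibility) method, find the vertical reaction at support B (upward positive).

Insert a hinge at B; M_B is the redundant, and each span becomes simply supported.
Rotations at B on the released spans (each span's end-slope, ×1/EI):
  span AB: UDL 26: wL³/(24EI) = 665.3/EI
  relative rotation θ_0 = (665.3 + 0)/EI = 665.3/EI
A unit hogging moment at B produces rotation L₁/(3EI) + L₂/(3EI) = 3.833/EI.
Slope continuity at B: θ_0 = M_B·3.833/EI, so M_B = 665.3/3.833 = 173.6 kN·m (hogging).
Span AB, ΣM about A with M_B applied at B: R_B^{AB}·8.5 = 939.2 + 173.6, so R_B^{AB} = 130.9 kN and R_A = 221 − 130.9 = 90.08 kN.
Span BC, ΣM about C: R_B^{BC}·3 = 0 + 173.6, so R_B^{BC} = 57.85 kN and R_C = 0 − 57.85 = -57.85 kN.
R_B = 130.9 + 57.85 = 188.8 kN.

R_B = 188.8 kN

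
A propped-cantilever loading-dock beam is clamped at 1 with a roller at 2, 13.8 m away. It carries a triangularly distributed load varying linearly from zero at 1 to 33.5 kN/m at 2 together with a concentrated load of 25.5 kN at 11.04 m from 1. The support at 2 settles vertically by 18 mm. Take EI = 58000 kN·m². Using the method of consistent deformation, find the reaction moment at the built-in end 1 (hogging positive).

M_1 = 422.4 kN·m

Release the roller at 2. Primary structure: cantilever fixed at 1.
Primary-structure tip deflection at 2 by superposition:
  triangular load, peak 33.5 at the free end: 11w₀L⁴/(120EI) = 111371/EI
  point load 25.5 at a = 11.04: Pa²(3L − a)/(6EI) = 15726/EI
  δ_0 = 127098/EI
Tip deflection under a unit load at 2: L³/(3EI) = 876/EI.
With EI = 58000 kN·m²: δ_0 = 2.1913 m and δ_{22} = 0.015104 m/kN.
Compatibility — the beam at 2 must follow the support down by 0.018 m: δ_0 − R_2·δ_{22} = 0.018, so R_2 = (2.1913 − 0.018)/0.015104 = 143.9 kN.
Moment equilibrium about 1: M_1 = Σ(load moments about 1) − R_2·L = 2408 − 143.9×13.8 = 422.4 kN·m.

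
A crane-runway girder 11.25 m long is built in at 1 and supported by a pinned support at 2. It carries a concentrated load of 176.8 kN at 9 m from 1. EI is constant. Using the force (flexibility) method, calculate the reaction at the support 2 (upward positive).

Release the roller at 2. Primary structure: cantilever fixed at 1.
Primary-structure tip deflection at 2 by superposition:
  point load 176.8 at a = 9: Pa²(3L − a)/(6EI) = 59073/EI
Tip deflection under a unit load at 2: L³/(3EI) = 474.6/EI.
Compatibility at 2: δ_0 − R_2·δ_{22} = 0, so R_2 = 59073/474.6 = 124.5 kN.

R_2 = 124.5 kN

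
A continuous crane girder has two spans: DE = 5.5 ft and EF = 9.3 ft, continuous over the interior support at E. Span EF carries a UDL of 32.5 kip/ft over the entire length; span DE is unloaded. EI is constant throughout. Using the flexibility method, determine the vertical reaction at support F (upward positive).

R_F = 127.4 kip

Take M_E as the redundant. Released structure: two simple spans DE and EF with a hinge at E.
Discontinuity in slope at E on the released structure — sum the simple-span end rotations:
  span EF: UDL 32.5: wL³/(24EI) = 1089/EI
  relative rotation θ_0 = (0 + 1089)/EI = 1089/EI
A unit hogging moment at E produces rotation L₁/(3EI) + L₂/(3EI) = 4.933/EI.
Compatibility: M_E·(L₁+L₂)/(3EI) = θ_0, giving M_E = 220.8 kip·ft (hogging).
Span EF, ΣM about F: R_E^{EF}·9.3 = 1405 + 220.8, so R_E^{EF} = 174.9 kip and R_F = 302.2 − 174.9 = 127.4 kip.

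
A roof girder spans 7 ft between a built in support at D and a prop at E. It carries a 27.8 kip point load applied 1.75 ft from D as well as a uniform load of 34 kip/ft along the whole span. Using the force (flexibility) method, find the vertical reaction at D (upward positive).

R_D = 174.2 kip

Release the roller at E. Primary structure: cantilever fixed at D.
Free-end deflection of the primary structure under the applied loading (downward +):
  point load 27.8 at a = 1.75: Pa²(3L − a)/(6EI) = 273.1/EI
  UDL 34: wL⁴/(8EI) = 10204/EI
  δ_0 = 10477/EI
Tip deflection under a unit load at E: L³/(3EI) = 114.3/EI.
The prop prevents deflection at E: R_E = δ_0/δ_{EE} = 10477/114.3 = 91.64 kip.
Vertical equilibrium: R_D = ΣP − R_E = 265.8 − 91.64 = 174.2 kip.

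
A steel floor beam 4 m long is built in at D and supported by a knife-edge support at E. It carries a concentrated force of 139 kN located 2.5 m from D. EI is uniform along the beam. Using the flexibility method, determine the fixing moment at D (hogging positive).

M_D = 89.59 kN·m

Take the reaction at E as the redundant and release it; the primary structure is a cantilever fixed at D.
Free-end deflection of the primary structure under the applied loading (downward +):
  point load 139 at a = 2.5: Pa²(3L − a)/(6EI) = 1376/EI
Tip deflection under a unit load at E: L³/(3EI) = 21.33/EI.
Compatibility at E: δ_0 − R_E·δ_{EE} = 0, so R_E = 1376/21.33 = 64.48 kN.
Moment equilibrium about D: M_D = Σ(load moments about D) − R_E·L = 347.5 − 64.48×4 = 89.59 kN·m.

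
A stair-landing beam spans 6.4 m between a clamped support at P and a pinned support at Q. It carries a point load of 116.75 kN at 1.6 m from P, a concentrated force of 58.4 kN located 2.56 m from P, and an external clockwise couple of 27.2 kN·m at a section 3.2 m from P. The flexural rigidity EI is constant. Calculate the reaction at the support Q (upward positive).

R_Q = 26.96 kN

Choose R_Q as the redundant. The primary structure is the cantilever fixed at P.
Downward deflection at the released point Q due to the loads:
  point load 116.75 at a = 1.6: Pa²(3L − a)/(6EI) = 876.7/EI
  point load 58.4 at a = 2.56: Pa²(3L − a)/(6EI) = 1061/EI
  clockwise couple 27.2 at a = 3.2: M₀a(2L − a)/(2EI) = 417.8/EI
  δ_0 = 2356/EI
Flexibility coefficient — unit upward force at Q: δ_{QQ} = L³/(3EI) = 87.38/EI.
The prop prevents deflection at Q: R_Q = δ_0/δ_{QQ} = 2356/87.38 = 26.96 kN.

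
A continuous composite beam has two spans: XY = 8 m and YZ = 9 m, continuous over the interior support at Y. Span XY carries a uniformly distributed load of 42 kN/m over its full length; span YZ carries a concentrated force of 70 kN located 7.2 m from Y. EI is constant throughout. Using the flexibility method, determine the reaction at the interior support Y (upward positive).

R_Y = 226.9 kN

Release continuity at Y by inserting a hinge; the redundant is the internal moment M_Y. The primary structure is two simply-supported spans XY and YZ.
Rotations at Y on the released spans (each span's end-slope, ×1/EI):
  span XY: UDL 42: wL³/(24EI) = 896/EI
  span YZ: point load 70 at a = 7.2: Pab(L + b)/(6LEI) = 181.4/EI
  relative rotation θ_0 = (896 + 181.4)/EI = 1077/EI
A unit hogging moment at Y produces rotation L₁/(3EI) + L₂/(3EI) = 5.667/EI.
Slope continuity at Y: θ_0 = M_Y·5.667/EI, so M_Y = 1077/5.667 = 190.1 kN·m (hogging).
Span XY, ΣM about X with M_Y applied at Y: R_Y^{XY}·8 = 1344 + 190.1, so R_Y^{XY} = 191.8 kN and R_X = 336 − 191.8 = 144.2 kN.
Span YZ, ΣM about Z: R_Y^{YZ}·9 = 126 + 190.1, so R_Y^{YZ} = 35.13 kN and R_Z = 70 − 35.13 = 34.87 kN.
R_Y = 191.8 + 35.13 = 226.9 kN.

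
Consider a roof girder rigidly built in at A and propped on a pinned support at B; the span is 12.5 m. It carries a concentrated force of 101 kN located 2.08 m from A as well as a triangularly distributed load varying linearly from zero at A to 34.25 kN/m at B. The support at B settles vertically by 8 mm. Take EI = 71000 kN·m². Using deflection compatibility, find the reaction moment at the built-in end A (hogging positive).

Take the reaction at B as the redundant and release it; the primary structure is a cantilever fixed at A.
Primary-structure tip deflection at B by superposition:
  point load 101 at a = 2.08: Pa²(3L − a)/(6EI) = 2580/EI
  triangular load, peak 34.25 at the free end: 11w₀L⁴/(120EI) = 76650/EI
  δ_0 = 79230/EI
Flexibility coefficient — unit upward force at B: δ_{BB} = L³/(3EI) = 651/EI.
With EI = 71000 kN·m²: δ_0 = 1.1159 m and δ_{BB} = 0.00917 m/kN.
Compatibility — the beam at B must follow the support down by 0.008 m: δ_0 − R_B·δ_{BB} = 0.008, so R_B = (1.1159 − 0.008)/0.00917 = 120.8 kN.
Moment equilibrium about A: M_A = Σ(load moments about A) − R_B·L = 1994 − 120.8×12.5 = 483.6 kN·m.

M_A = 483.6 kN·m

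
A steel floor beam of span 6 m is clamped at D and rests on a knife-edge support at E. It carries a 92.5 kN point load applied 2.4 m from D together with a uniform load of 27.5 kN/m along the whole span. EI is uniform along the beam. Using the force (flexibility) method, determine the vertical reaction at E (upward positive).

R_E = 81.11 kN

Remove the prop at E; the released (primary) structure is a cantilever built in at D.
Downward deflection at the released point E due to the loads:
  point load 92.5 at a = 2.4: Pa²(3L − a)/(6EI) = 1385/EI
  UDL 27.5: wL⁴/(8EI) = 4455/EI
  δ_0 = 5840/EI
Flexibility coefficient — unit upward force at E: δ_{EE} = L³/(3EI) = 72/EI.
Compatibility at E: δ_0 − R_E·δ_{EE} = 0, so R_E = 5840/72 = 81.11 kN.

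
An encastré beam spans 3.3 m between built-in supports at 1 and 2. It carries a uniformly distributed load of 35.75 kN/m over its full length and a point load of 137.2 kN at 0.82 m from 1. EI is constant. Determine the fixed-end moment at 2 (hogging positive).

M_2 = 53.45 kN·m

Take the two fixed-end moments M_1, M_2 as redundants; the released structure is the simple span 12.
Simple-span end rotations at 1 and 2 under the given loads:
  at 1: UDL 35.75: wL³/(24EI) = 53.53/EI
  at 2: UDL 35.75: wL³/(24EI) = 53.53/EI
  at 1: point load 137.2 at a = 0.82: Pab(L + b)/(6LEI) = 81.45/EI
  at 2: point load 137.2 at a = 0.82: Pab(L + a)/(6LEI) = 58.06/EI
  θ_10 = 135/EI,  θ_20 = 111.6/EI
Flexibility coefficients: a unit moment at one end gives L/(3EI) there and L/(6EI) at the far end, so f₁₁ = f₂₂ = 1.1/EI and f₁₂ = f₂₁ = 0.55/EI.
Compatibility — zero rotation at each built-in end:
  1.1 M_1 + 0.55 M_2 = 135
  0.55 M_1 + 1.1 M_2 = 111.6
Solving the pair gives M_1 = 95.98 kN·m and M_2 = 53.45 kN·m (hogging).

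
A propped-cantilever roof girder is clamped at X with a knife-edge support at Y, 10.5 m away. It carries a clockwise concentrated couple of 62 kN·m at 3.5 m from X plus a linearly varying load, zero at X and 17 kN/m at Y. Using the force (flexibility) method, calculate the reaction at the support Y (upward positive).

R_Y = 54.01 kN

Choose R_Y as the redundant. The primary structure is the cantilever fixed at X.
Free-end deflection of the primary structure under the applied loading (downward +):
  clockwise couple 62 at a = 3.5: M₀a(2L − a)/(2EI) = 1899/EI
  triangular load, peak 17 at the free end: 11w₀L⁴/(120EI) = 18942/EI
  δ_0 = 20840/EI
Tip deflection under a unit load at Y: L³/(3EI) = 385.9/EI.
The prop prevents deflection at Y: R_Y = δ_0/δ_{YY} = 20840/385.9 = 54.01 kN.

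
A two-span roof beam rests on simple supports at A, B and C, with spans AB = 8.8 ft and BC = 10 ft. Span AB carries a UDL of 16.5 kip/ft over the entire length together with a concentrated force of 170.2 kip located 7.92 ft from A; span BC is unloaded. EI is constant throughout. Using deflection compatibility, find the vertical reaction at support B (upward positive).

Insert a hinge at B; M_B is the redundant, and each span becomes simply supported.
Rotations at B on the released spans (each span's end-slope, ×1/EI):
  span AB: UDL 16.5: wL³/(24EI) = 468.5/EI
  span AB: point load 170.2 at a = 7.92: Pab(L + a)/(6LEI) = 375.6/EI
  relative rotation θ_0 = (844.2 + 0)/EI = 844.2/EI
A unit hogging moment at B produces rotation L₁/(3EI) + L₂/(3EI) = 6.267/EI.
Compatibility: M_B·(L₁+L₂)/(3EI) = θ_0, giving M_B = 134.7 kip·ft (hogging).
Span AB, ΣM about A with M_B applied at B: R_B^{AB}·8.8 = 1987 + 134.7, so R_B^{AB} = 241.1 kip and R_A = 315.4 − 241.1 = 74.31 kip.
Span BC, ΣM about C: R_B^{BC}·10 = 0 + 134.7, so R_B^{BC} = 13.47 kip and R_C = 0 − 13.47 = -13.47 kip.
R_B = 241.1 + 13.47 = 254.6 kip.

R_B = 254.6 kip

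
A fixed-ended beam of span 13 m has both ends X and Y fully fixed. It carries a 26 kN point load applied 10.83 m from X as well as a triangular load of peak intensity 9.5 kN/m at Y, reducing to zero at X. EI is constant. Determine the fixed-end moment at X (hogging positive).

Release both end moments; the primary structure is a simply-supported span XY with redundants M_X and M_Y.
End rotations of the released simple span under the applied load (×1/EI):
  at X: point load 26 at a = 10.83: Pab(L + b)/(6LEI) = 118.8/EI
  at Y: point load 26 at a = 10.83: Pab(L + a)/(6LEI) = 186.7/EI
  at X: triangular load, peak 9.5: 7w₀L³/(360EI) = 405.8/EI
  at Y: triangular load, peak 9.5: w₀L³/(45EI) = 463.8/EI
  θ_X0 = 524.7/EI,  θ_Y0 = 650.5/EI
Flexibility coefficients: a unit moment at one end gives L/(3EI) there and L/(6EI) at the far end, so f₁₁ = f₂₂ = 4.333/EI and f₁₂ = f₂₁ = 2.167/EI.
Compatibility — zero rotation at each built-in end:
  4.333 M_X + 2.167 M_Y = 524.7
  2.167 M_X + 4.333 M_Y = 650.5
Solving the pair gives M_X = 61.36 kN·m and M_Y = 119.4 kN·m (hogging).

M_X = 61.36 kN·m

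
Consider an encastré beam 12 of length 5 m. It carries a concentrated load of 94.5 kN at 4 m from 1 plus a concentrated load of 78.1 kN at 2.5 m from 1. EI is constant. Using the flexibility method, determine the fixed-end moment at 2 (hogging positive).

M_2 = 109.3 kN·m

Release both end moments; the primary structure is a simply-supported span 12 with redundants M_1 and M_2.
End rotations of the released simple span under the applied load (×1/EI):
  at 1: point load 94.5 at a = 4: Pab(L + b)/(6LEI) = 75.6/EI
  at 2: point load 94.5 at a = 4: Pab(L + a)/(6LEI) = 113.4/EI
  at 1: point load 78.1 at a = 2.5: Pab(L + b)/(6LEI) = 122/EI
  at 2: point load 78.1 at a = 2.5: Pab(L + a)/(6LEI) = 122/EI
  θ_10 = 197.6/EI,  θ_20 = 235.4/EI
Flexibility coefficients: a unit moment at one end gives L/(3EI) there and L/(6EI) at the far end, so f₁₁ = f₂₂ = 1.667/EI and f₁₂ = f₂₁ = 0.8333/EI.
Compatibility — zero rotation at each built-in end:
  1.667 M_1 + 0.8333 M_2 = 197.6
  0.8333 M_1 + 1.667 M_2 = 235.4
Solving the pair gives M_1 = 63.93 kN·m and M_2 = 109.3 kN·m (hogging).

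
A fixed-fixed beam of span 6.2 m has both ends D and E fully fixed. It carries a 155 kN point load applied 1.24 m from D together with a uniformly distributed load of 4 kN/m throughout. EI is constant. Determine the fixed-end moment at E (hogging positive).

Release both end moments; the primary structure is a simply-supported span DE with redundants M_D and M_E.
Simple-span end rotations at D and E under the given loads:
  at D: point load 155 at a = 1.24: Pab(L + b)/(6LEI) = 286/EI
  at E: point load 155 at a = 1.24: Pab(L + a)/(6LEI) = 190.7/EI
  at D: UDL 4: wL³/(24EI) = 39.72/EI
  at E: UDL 4: wL³/(24EI) = 39.72/EI
  θ_D0 = 325.7/EI,  θ_E0 = 230.4/EI
Flexibility coefficients: a unit moment at one end gives L/(3EI) there and L/(6EI) at the far end, so f₁₁ = f₂₂ = 2.067/EI and f₁₂ = f₂₁ = 1.033/EI.
Compatibility — zero rotation at each built-in end:
  2.067 M_D + 1.033 M_E = 325.7
  1.033 M_D + 2.067 M_E = 230.4
Solving the pair gives M_D = 135.8 kN·m and M_E = 43.57 kN·m (hogging).

M_E = 43.57 kN·m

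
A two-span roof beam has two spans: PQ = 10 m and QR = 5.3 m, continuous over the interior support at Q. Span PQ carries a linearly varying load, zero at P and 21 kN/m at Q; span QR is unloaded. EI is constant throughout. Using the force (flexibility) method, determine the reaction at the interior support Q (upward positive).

Insert a hinge at Q; M_Q is the redundant, and each span becomes simply supported.
Rotations at Q on the released spans (each span's end-slope, ×1/EI):
  span PQ: triangular load, peak 21: w₀L³/(45EI) = 466.7/EI
  relative rotation θ_0 = (466.7 + 0)/EI = 466.7/EI
A unit hogging moment at Q produces rotation L₁/(3EI) + L₂/(3EI) = 5.1/EI.
Slope continuity at Q: θ_0 = M_Q·5.1/EI, so M_Q = 466.7/5.1 = 91.5 kN·m (hogging).
Span PQ, ΣM about P with M_Q applied at Q: R_Q^{PQ}·10 = 700 + 91.5, so R_Q^{PQ} = 79.15 kN and R_P = 105 − 79.15 = 25.85 kN.
Span QR, ΣM about R: R_Q^{QR}·5.3 = 0 + 91.5, so R_Q^{QR} = 17.26 kN and R_R = 0 − 17.26 = -17.26 kN.
R_Q = 79.15 + 17.26 = 96.42 kN.

R_Q = 96.42 kN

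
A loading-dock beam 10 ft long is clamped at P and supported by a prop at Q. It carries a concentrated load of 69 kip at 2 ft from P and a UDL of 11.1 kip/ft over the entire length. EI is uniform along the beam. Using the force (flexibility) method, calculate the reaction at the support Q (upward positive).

R_Q = 45.49 kip

Remove the prop at Q; the released (primary) structure is a cantilever built in at P.
Free-end deflection of the primary structure under the applied loading (downward +):
  point load 69 at a = 2: Pa²(3L − a)/(6EI) = 1288/EI
  UDL 11.1: wL⁴/(8EI) = 13875/EI
  δ_0 = 15163/EI
Flexibility coefficient — unit upward force at Q: δ_{QQ} = L³/(3EI) = 333.3/EI.
Compatibility at Q: δ_0 − R_Q·δ_{QQ} = 0, so R_Q = 15163/333.3 = 45.49 kip.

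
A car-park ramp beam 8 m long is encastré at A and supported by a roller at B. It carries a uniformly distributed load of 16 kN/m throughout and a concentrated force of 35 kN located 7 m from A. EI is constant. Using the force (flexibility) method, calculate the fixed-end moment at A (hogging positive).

Release the roller at B. Primary structure: cantilever fixed at A.
Free-end deflection of the primary structure under the applied loading (downward +):
  UDL 16: wL⁴/(8EI) = 8192/EI
  point load 35 at a = 7: Pa²(3L − a)/(6EI) = 4859/EI
  δ_0 = 13051/EI
Flexibility coefficient — unit upward force at B: δ_{BB} = L³/(3EI) = 170.7/EI.
Compatibility at B: δ_0 − R_B·δ_{BB} = 0, so R_B = 13051/170.7 = 76.47 kN.
Moment equilibrium about A: M_A = Σ(load moments about A) − R_B·L = 757 − 76.47×8 = 145.2 kN·m.

M_A = 145.2 kN·m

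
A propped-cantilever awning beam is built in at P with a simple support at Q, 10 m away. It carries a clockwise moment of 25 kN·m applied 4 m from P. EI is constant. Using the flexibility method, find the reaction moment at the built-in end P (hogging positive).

Choose R_Q as the redundant. The primary structure is the cantilever fixed at P.
Primary-structure tip deflection at Q by superposition:
  clockwise couple 25 at a = 4: M₀a(2L − a)/(2EI) = 800/EI
Flexibility coefficient — unit upward force at Q: δ_{QQ} = L³/(3EI) = 333.3/EI.
Compatibility at Q: δ_0 − R_Q·δ_{QQ} = 0, so R_Q = 800/333.3 = 2.4 kN.
Moment equilibrium about P: M_P = Σ(load moments about P) − R_Q·L = 25 − 2.4×10 = 1 kN·m.

M_P = 1 kN·m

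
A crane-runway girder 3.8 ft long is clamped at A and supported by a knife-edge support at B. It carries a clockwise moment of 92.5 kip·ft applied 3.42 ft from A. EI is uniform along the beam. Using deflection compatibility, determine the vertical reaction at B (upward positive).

Remove the prop at B; the released (primary) structure is a cantilever built in at A.
Downward deflection at the released point B due to the loads:
  clockwise couple 92.5 at a = 3.42: M₀a(2L − a)/(2EI) = 661.2/EI
Tip deflection under a unit load at B: L³/(3EI) = 18.29/EI.
Compatibility at B: δ_0 − R_B·δ_{BB} = 0, so R_B = 661.2/18.29 = 36.15 kip.

R_B = 36.15 kip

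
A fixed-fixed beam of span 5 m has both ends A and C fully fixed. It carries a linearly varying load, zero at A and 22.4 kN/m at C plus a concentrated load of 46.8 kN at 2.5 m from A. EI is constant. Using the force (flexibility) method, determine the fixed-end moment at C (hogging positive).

Take the two fixed-end moments M_A, M_C as redundants; the released structure is the simple span AC.
Simple-span end rotations at A and C under the given loads:
  at A: triangular load, peak 22.4: 7w₀L³/(360EI) = 54.44/EI
  at C: triangular load, peak 22.4: w₀L³/(45EI) = 62.22/EI
  at A: point load 46.8 at a = 2.5: Pab(L + b)/(6LEI) = 73.12/EI
  at C: point load 46.8 at a = 2.5: Pab(L + a)/(6LEI) = 73.12/EI
  θ_A0 = 127.6/EI,  θ_C0 = 135.3/EI
Flexibility coefficients: a unit moment at one end gives L/(3EI) there and L/(6EI) at the far end, so f₁₁ = f₂₂ = 1.667/EI and f₁₂ = f₂₁ = 0.8333/EI.
Compatibility — zero rotation at each built-in end:
  1.667 M_A + 0.8333 M_C = 127.6
  0.8333 M_A + 1.667 M_C = 135.3
Solving the pair gives M_A = 47.92 kN·m and M_C = 57.25 kN·m (hogging).

M_C = 57.25 kN·m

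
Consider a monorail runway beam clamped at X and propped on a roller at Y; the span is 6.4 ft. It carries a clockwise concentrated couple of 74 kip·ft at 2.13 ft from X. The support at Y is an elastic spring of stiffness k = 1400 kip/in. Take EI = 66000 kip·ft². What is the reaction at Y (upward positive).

Release the roller at Y. Primary structure: cantilever fixed at X.
Primary-structure tip deflection at Y by superposition:
  clockwise couple 74 at a = 2.13: M₀a(2L − a)/(2EI) = 840.9/EI
Flexibility coefficient — unit upward force at Y: δ_{YY} = L³/(3EI) = 87.38/EI.
With EI = 66000 kip·ft²: δ_0 = 0.012741 ft and δ_{YY} = 0.001324 ft/kip.
Compatibility — the spring shortens by R_Y/k under the reaction it provides: δ_0 − R_Y·δ_{YY} = R_Y/k. With 1/k = 1/(1400×12) ft/kip = 0.00006 ft/kip, R_Y = δ_0 / (δ_{YY} + 1/k) = 0.012741 / (0.001324 + 0.00006) = 9.209 kip.

R_Y = 9.209 kip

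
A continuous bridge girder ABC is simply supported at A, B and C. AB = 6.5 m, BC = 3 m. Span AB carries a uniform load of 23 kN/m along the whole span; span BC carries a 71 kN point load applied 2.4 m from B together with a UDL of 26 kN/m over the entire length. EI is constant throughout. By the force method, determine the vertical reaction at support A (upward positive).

R_A = 59.55 kN

Insert a hinge at B; M_B is the redundant, and each span becomes simply supported.
Rotations at B on the released spans (each span's end-slope, ×1/EI):
  span AB: UDL 23: wL³/(24EI) = 263.2/EI
  span BC: point load 71 at a = 2.4: Pab(L + b)/(6LEI) = 20.45/EI
  span BC: UDL 26: wL³/(24EI) = 29.25/EI
  relative rotation θ_0 = (263.2 + 49.7)/EI = 312.9/EI
A unit hogging moment at B produces rotation L₁/(3EI) + L₂/(3EI) = 3.167/EI.
Compatibility: M_B·(L₁+L₂)/(3EI) = θ_0, giving M_B = 98.8 kN·m (hogging).
Span AB, ΣM about A with M_B applied at B: R_B^{AB}·6.5 = 485.9 + 98.8, so R_B^{AB} = 89.95 kN and R_A = 149.5 − 89.95 = 59.55 kN.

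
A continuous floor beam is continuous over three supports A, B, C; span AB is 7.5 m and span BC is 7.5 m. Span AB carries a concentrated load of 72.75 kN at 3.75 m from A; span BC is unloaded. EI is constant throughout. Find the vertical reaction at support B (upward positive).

R_B = 50.02 kN

Take M_B as the redundant. Released structure: two simple spans AB and BC with a hinge at B.
Rotations at B on the released spans (each span's end-slope, ×1/EI):
  span AB: point load 72.75 at a = 3.75: Pab(L + a)/(6LEI) = 255.8/EI
  relative rotation θ_0 = (255.8 + 0)/EI = 255.8/EI
A unit hogging moment at B produces rotation L₁/(3EI) + L₂/(3EI) = 5/EI.
Slope continuity at B: θ_0 = M_B·5/EI, so M_B = 255.8/5 = 51.15 kN·m (hogging).
Span AB, ΣM about A with M_B applied at B: R_B^{AB}·7.5 = 272.8 + 51.15, so R_B^{AB} = 43.2 kN and R_A = 72.75 − 43.2 = 29.55 kN.
Span BC, ΣM about C: R_B^{BC}·7.5 = 0 + 51.15, so R_B^{BC} = 6.82 kN and R_C = 0 − 6.82 = -6.82 kN.
R_B = 43.2 + 6.82 = 50.02 kN.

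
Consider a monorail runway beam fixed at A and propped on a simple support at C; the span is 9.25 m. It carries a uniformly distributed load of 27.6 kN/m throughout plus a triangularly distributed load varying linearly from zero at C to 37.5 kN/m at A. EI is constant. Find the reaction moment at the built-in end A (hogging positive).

M_A = 509.1 kN·m

Choose R_C as the redundant. The primary structure is the cantilever fixed at A.
Primary-structure tip deflection at C by superposition:
  UDL 27.6: wL⁴/(8EI) = 25257/EI
  triangular load, peak 37.5 at the fixed end: w₀L⁴/(30EI) = 9151/EI
  δ_0 = 34408/EI
Flexibility coefficient — unit upward force at C: δ_{CC} = L³/(3EI) = 263.8/EI.
Compatibility at C: δ_0 − R_C·δ_{CC} = 0, so R_C = 34408/263.8 = 130.4 kN.
Moment equilibrium about A: M_A = Σ(load moments about A) − R_C·L = 1716 − 130.4×9.25 = 509.1 kN·m.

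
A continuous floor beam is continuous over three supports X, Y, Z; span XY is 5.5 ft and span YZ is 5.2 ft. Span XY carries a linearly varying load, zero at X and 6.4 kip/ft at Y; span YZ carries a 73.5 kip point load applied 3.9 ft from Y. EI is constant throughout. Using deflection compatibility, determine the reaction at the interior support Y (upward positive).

R_Y = 40.73 kip

Release continuity at Y by inserting a hinge; the redundant is the internal moment M_Y. The primary structure is two simply-supported spans XY and YZ.
Discontinuity in slope at Y on the released structure — sum the simple-span end rotations:
  span XY: triangular load, peak 6.4: w₀L³/(45EI) = 23.66/EI
  span YZ: point load 73.5 at a = 3.9: Pab(L + b)/(6LEI) = 77.63/EI
  relative rotation θ_0 = (23.66 + 77.63)/EI = 101.3/EI
A unit hogging moment at Y produces rotation L₁/(3EI) + L₂/(3EI) = 3.567/EI.
Slope continuity at Y: θ_0 = M_Y·3.567/EI, so M_Y = 101.3/3.567 = 28.4 kip·ft (hogging).
Span XY, ΣM about X with M_Y applied at Y: R_Y^{XY}·5.5 = 64.53 + 28.4, so R_Y^{XY} = 16.9 kip and R_X = 17.6 − 16.9 = 0.7029 kip.
Span YZ, ΣM about Z: R_Y^{YZ}·5.2 = 95.55 + 28.4, so R_Y^{YZ} = 23.84 kip and R_Z = 73.5 − 23.84 = 49.66 kip.
R_Y = 16.9 + 23.84 = 40.73 kip.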